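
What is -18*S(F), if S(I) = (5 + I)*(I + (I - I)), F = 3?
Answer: -432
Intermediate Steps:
S(I) = I*(5 + I) (S(I) = (5 + I)*(I + 0) = (5 + I)*I = I*(5 + I))
-18*S(F) = -54*(5 + 3) = -54*8 = -18*24 = -432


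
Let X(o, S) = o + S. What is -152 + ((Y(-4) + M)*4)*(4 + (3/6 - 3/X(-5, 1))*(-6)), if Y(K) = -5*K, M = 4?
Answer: -488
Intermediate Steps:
X(o, S) = S + o
-152 + ((Y(-4) + M)*4)*(4 + (3/6 - 3/X(-5, 1))*(-6)) = -152 + ((-5*(-4) + 4)*4)*(4 + (3/6 - 3/(1 - 5))*(-6)) = -152 + ((20 + 4)*4)*(4 + (3*(1/6) - 3/(-4))*(-6)) = -152 + (24*4)*(4 + (1/2 - 3*(-1/4))*(-6)) = -152 + 96*(4 + (1/2 + 3/4)*(-6)) = -152 + 96*(4 + (5/4)*(-6)) = -152 + 96*(4 - 15/2) = -152 + 96*(-7/2) = -152 - 336 = -488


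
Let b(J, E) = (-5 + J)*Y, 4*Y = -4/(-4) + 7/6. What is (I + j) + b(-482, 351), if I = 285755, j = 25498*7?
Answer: 11135453/24 ≈ 4.6398e+5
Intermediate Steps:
Y = 13/24 (Y = (-4/(-4) + 7/6)/4 = (-4*(-¼) + 7*(⅙))/4 = (1 + 7/6)/4 = (¼)*(13/6) = 13/24 ≈ 0.54167)
b(J, E) = -65/24 + 13*J/24 (b(J, E) = (-5 + J)*(13/24) = -65/24 + 13*J/24)
j = 178486
(I + j) + b(-482, 351) = (285755 + 178486) + (-65/24 + (13/24)*(-482)) = 464241 + (-65/24 - 3133/12) = 464241 - 6331/24 = 11135453/24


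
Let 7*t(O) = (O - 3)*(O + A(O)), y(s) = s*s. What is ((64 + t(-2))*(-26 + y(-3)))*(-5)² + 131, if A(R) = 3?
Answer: -187358/7 ≈ -26765.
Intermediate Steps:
y(s) = s²
t(O) = (-3 + O)*(3 + O)/7 (t(O) = ((O - 3)*(O + 3))/7 = ((-3 + O)*(3 + O))/7 = (-3 + O)*(3 + O)/7)
((64 + t(-2))*(-26 + y(-3)))*(-5)² + 131 = ((64 + (-9/7 + (⅐)*(-2)²))*(-26 + (-3)²))*(-5)² + 131 = ((64 + (-9/7 + (⅐)*4))*(-26 + 9))*25 + 131 = ((64 + (-9/7 + 4/7))*(-17))*25 + 131 = ((64 - 5/7)*(-17))*25 + 131 = ((443/7)*(-17))*25 + 131 = -7531/7*25 + 131 = -188275/7 + 131 = -187358/7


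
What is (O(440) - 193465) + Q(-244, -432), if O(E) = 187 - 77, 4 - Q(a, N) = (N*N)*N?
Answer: 80428217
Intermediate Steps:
Q(a, N) = 4 - N³ (Q(a, N) = 4 - N*N*N = 4 - N²*N = 4 - N³)
O(E) = 110
(O(440) - 193465) + Q(-244, -432) = (110 - 193465) + (4 - 1*(-432)³) = -193355 + (4 - 1*(-80621568)) = -193355 + (4 + 80621568) = -193355 + 80621572 = 80428217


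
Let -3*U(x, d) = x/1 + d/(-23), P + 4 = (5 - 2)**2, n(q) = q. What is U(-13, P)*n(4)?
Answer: 1216/69 ≈ 17.623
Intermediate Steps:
P = 5 (P = -4 + (5 - 2)**2 = -4 + 3**2 = -4 + 9 = 5)
U(x, d) = -x/3 + d/69 (U(x, d) = -(x/1 + d/(-23))/3 = -(x*1 + d*(-1/23))/3 = -(x - d/23)/3 = -x/3 + d/69)
U(-13, P)*n(4) = (-1/3*(-13) + (1/69)*5)*4 = (13/3 + 5/69)*4 = (304/69)*4 = 1216/69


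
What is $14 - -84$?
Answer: $98$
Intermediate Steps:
$14 - -84 = 14 + 84 = 98$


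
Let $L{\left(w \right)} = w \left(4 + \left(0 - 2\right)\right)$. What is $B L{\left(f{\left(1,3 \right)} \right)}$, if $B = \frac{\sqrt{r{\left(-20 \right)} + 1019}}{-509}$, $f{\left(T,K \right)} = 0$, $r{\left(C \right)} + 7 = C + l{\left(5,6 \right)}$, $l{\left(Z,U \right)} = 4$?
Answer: $0$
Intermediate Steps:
$r{\left(C \right)} = -3 + C$ ($r{\left(C \right)} = -7 + \left(C + 4\right) = -7 + \left(4 + C\right) = -3 + C$)
$L{\left(w \right)} = 2 w$ ($L{\left(w \right)} = w \left(4 - 2\right) = w 2 = 2 w$)
$B = - \frac{2 \sqrt{249}}{509}$ ($B = \frac{\sqrt{\left(-3 - 20\right) + 1019}}{-509} = \sqrt{-23 + 1019} \left(- \frac{1}{509}\right) = \sqrt{996} \left(- \frac{1}{509}\right) = 2 \sqrt{249} \left(- \frac{1}{509}\right) = - \frac{2 \sqrt{249}}{509} \approx -0.062003$)
$B L{\left(f{\left(1,3 \right)} \right)} = - \frac{2 \sqrt{249}}{509} \cdot 2 \cdot 0 = - \frac{2 \sqrt{249}}{509} \cdot 0 = 0$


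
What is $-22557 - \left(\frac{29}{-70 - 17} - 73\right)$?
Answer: $- \frac{67451}{3} \approx -22484.0$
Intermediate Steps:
$-22557 - \left(\frac{29}{-70 - 17} - 73\right) = -22557 - \left(\frac{29}{-87} - 73\right) = -22557 - \left(29 \left(- \frac{1}{87}\right) - 73\right) = -22557 - \left(- \frac{1}{3} - 73\right) = -22557 - - \frac{220}{3} = -22557 + \frac{220}{3} = - \frac{67451}{3}$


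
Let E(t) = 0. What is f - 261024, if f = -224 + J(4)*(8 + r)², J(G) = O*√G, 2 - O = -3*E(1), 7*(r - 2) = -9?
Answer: -12786268/49 ≈ -2.6094e+5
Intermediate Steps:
r = 5/7 (r = 2 + (⅐)*(-9) = 2 - 9/7 = 5/7 ≈ 0.71429)
O = 2 (O = 2 - (-3)*0 = 2 - 1*0 = 2 + 0 = 2)
J(G) = 2*√G
f = 3908/49 (f = -224 + (2*√4)*(8 + 5/7)² = -224 + (2*2)*(61/7)² = -224 + 4*(3721/49) = -224 + 14884/49 = 3908/49 ≈ 79.755)
f - 261024 = 3908/49 - 261024 = -12786268/49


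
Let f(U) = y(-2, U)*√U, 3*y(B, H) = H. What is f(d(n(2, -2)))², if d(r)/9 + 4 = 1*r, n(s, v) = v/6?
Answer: -6591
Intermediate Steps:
n(s, v) = v/6 (n(s, v) = v*(⅙) = v/6)
y(B, H) = H/3
d(r) = -36 + 9*r (d(r) = -36 + 9*(1*r) = -36 + 9*r)
f(U) = U^(3/2)/3 (f(U) = (U/3)*√U = U^(3/2)/3)
f(d(n(2, -2)))² = ((-36 + 9*((⅙)*(-2)))^(3/2)/3)² = ((-36 + 9*(-⅓))^(3/2)/3)² = ((-36 - 3)^(3/2)/3)² = ((-39)^(3/2)/3)² = ((-39*I*√39)/3)² = (-13*I*√39)² = -6591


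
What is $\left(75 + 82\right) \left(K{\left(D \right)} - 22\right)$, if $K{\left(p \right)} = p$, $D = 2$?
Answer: $-3140$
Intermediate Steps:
$\left(75 + 82\right) \left(K{\left(D \right)} - 22\right) = \left(75 + 82\right) \left(2 - 22\right) = 157 \left(2 - 22\right) = 157 \left(-20\right) = -3140$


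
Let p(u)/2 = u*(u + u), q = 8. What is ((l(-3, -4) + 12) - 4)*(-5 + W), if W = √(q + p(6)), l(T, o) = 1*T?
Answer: -25 + 10*√38 ≈ 36.644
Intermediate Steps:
l(T, o) = T
p(u) = 4*u² (p(u) = 2*(u*(u + u)) = 2*(u*(2*u)) = 2*(2*u²) = 4*u²)
W = 2*√38 (W = √(8 + 4*6²) = √(8 + 4*36) = √(8 + 144) = √152 = 2*√38 ≈ 12.329)
((l(-3, -4) + 12) - 4)*(-5 + W) = ((-3 + 12) - 4)*(-5 + 2*√38) = (9 - 4)*(-5 + 2*√38) = 5*(-5 + 2*√38) = -25 + 10*√38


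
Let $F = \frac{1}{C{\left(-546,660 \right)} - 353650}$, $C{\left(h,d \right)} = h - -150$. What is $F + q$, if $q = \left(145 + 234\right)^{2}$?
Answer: $\frac{50855521485}{354046} \approx 1.4364 \cdot 10^{5}$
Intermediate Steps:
$C{\left(h,d \right)} = 150 + h$ ($C{\left(h,d \right)} = h + 150 = 150 + h$)
$F = - \frac{1}{354046}$ ($F = \frac{1}{\left(150 - 546\right) - 353650} = \frac{1}{-396 - 353650} = \frac{1}{-354046} = - \frac{1}{354046} \approx -2.8245 \cdot 10^{-6}$)
$q = 143641$ ($q = 379^{2} = 143641$)
$F + q = - \frac{1}{354046} + 143641 = \frac{50855521485}{354046}$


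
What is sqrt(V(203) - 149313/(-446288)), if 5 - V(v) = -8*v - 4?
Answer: sqrt(20332256950981)/111572 ≈ 40.415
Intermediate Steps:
V(v) = 9 + 8*v (V(v) = 5 - (-8*v - 4) = 5 - (-4 - 8*v) = 5 + (4 + 8*v) = 9 + 8*v)
sqrt(V(203) - 149313/(-446288)) = sqrt((9 + 8*203) - 149313/(-446288)) = sqrt((9 + 1624) - 149313*(-1/446288)) = sqrt(1633 + 149313/446288) = sqrt(728937617/446288) = sqrt(20332256950981)/111572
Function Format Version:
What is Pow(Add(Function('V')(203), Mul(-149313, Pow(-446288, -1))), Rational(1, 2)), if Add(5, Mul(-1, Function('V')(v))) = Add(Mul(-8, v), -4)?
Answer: Mul(Rational(1, 111572), Pow(20332256950981, Rational(1, 2))) ≈ 40.415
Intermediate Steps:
Function('V')(v) = Add(9, Mul(8, v)) (Function('V')(v) = Add(5, Mul(-1, Add(Mul(-8, v), -4))) = Add(5, Mul(-1, Add(-4, Mul(-8, v)))) = Add(5, Add(4, Mul(8, v))) = Add(9, Mul(8, v)))
Pow(Add(Function('V')(203), Mul(-149313, Pow(-446288, -1))), Rational(1, 2)) = Pow(Add(Add(9, Mul(8, 203)), Mul(-149313, Pow(-446288, -1))), Rational(1, 2)) = Pow(Add(Add(9, 1624), Mul(-149313, Rational(-1, 446288))), Rational(1, 2)) = Pow(Add(1633, Rational(149313, 446288)), Rational(1, 2)) = Pow(Rational(728937617, 446288), Rational(1, 2)) = Mul(Rational(1, 111572), Pow(20332256950981, Rational(1, 2)))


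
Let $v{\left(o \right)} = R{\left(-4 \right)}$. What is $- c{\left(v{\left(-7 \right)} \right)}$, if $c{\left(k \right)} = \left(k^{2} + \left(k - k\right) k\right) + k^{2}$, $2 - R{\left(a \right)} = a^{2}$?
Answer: $-392$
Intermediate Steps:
$R{\left(a \right)} = 2 - a^{2}$
$v{\left(o \right)} = -14$ ($v{\left(o \right)} = 2 - \left(-4\right)^{2} = 2 - 16 = -14$)
$c{\left(k \right)} = 2 k^{2}$ ($c{\left(k \right)} = \left(k^{2} + 0 k\right) + k^{2} = \left(k^{2} + 0\right) + k^{2} = k^{2} + k^{2} = 2 k^{2}$)
$- c{\left(v{\left(-7 \right)} \right)} = - 2 \left(-14\right)^{2} = - 2 \cdot 196 = \left(-1\right) 392 = -392$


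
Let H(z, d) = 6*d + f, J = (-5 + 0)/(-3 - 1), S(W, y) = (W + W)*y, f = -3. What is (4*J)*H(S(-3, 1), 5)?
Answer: 135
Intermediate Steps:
S(W, y) = 2*W*y (S(W, y) = (2*W)*y = 2*W*y)
J = 5/4 (J = -5/(-4) = -5*(-1/4) = 5/4 ≈ 1.2500)
H(z, d) = -3 + 6*d (H(z, d) = 6*d - 3 = -3 + 6*d)
(4*J)*H(S(-3, 1), 5) = (4*(5/4))*(-3 + 6*5) = 5*(-3 + 30) = 5*27 = 135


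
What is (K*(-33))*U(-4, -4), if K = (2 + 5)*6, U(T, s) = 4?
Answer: -5544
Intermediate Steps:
K = 42 (K = 7*6 = 42)
(K*(-33))*U(-4, -4) = (42*(-33))*4 = -1386*4 = -5544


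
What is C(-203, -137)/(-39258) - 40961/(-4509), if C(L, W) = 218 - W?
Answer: 59498009/6556086 ≈ 9.0752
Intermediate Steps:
C(-203, -137)/(-39258) - 40961/(-4509) = (218 - 1*(-137))/(-39258) - 40961/(-4509) = (218 + 137)*(-1/39258) - 40961*(-1/4509) = 355*(-1/39258) + 40961/4509 = -355/39258 + 40961/4509 = 59498009/6556086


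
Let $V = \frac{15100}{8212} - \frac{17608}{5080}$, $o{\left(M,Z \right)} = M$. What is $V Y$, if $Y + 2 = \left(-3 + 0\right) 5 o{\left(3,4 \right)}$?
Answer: $\frac{99711816}{1303655} \approx 76.486$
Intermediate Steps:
$V = - \frac{2121528}{1303655}$ ($V = 15100 \cdot \frac{1}{8212} - \frac{2201}{635} = \frac{3775}{2053} - \frac{2201}{635} = - \frac{2121528}{1303655} \approx -1.6274$)
$Y = -47$ ($Y = -2 + \left(-3 + 0\right) 5 \cdot 3 = -2 + \left(-3\right) 5 \cdot 3 = -2 - 45 = -47$)
$V Y = \left(- \frac{2121528}{1303655}\right) \left(-47\right) = \frac{99711816}{1303655}$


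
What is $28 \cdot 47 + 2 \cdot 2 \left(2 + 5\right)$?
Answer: $1344$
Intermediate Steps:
$28 \cdot 47 + 2 \cdot 2 \left(2 + 5\right) = 1316 + 4 \cdot 7 = 1316 + 28 = 1344$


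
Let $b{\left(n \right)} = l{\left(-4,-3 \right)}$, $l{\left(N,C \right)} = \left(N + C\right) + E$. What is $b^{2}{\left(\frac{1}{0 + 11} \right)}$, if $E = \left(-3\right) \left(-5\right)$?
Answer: $64$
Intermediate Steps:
$E = 15$
$l{\left(N,C \right)} = 15 + C + N$ ($l{\left(N,C \right)} = \left(N + C\right) + 15 = \left(C + N\right) + 15 = 15 + C + N$)
$b{\left(n \right)} = 8$ ($b{\left(n \right)} = 15 - 3 - 4 = 8$)
$b^{2}{\left(\frac{1}{0 + 11} \right)} = 8^{2} = 64$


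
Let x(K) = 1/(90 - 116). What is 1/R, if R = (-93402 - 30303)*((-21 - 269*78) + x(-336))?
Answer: 26/67552702695 ≈ 3.8488e-10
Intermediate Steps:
x(K) = -1/26 (x(K) = 1/(-26) = -1/26)
R = 67552702695/26 (R = (-93402 - 30303)*((-21 - 269*78) - 1/26) = -123705*((-21 - 20982) - 1/26) = -123705*(-21003 - 1/26) = -123705*(-546079/26) = 67552702695/26 ≈ 2.5982e+9)
1/R = 1/(67552702695/26) = 26/67552702695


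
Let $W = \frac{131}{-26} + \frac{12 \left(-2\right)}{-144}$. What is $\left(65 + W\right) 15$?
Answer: $\frac{11725}{13} \approx 901.92$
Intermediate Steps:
$W = - \frac{190}{39}$ ($W = 131 \left(- \frac{1}{26}\right) - - \frac{1}{6} = - \frac{131}{26} + \frac{1}{6} = - \frac{190}{39} \approx -4.8718$)
$\left(65 + W\right) 15 = \left(65 - \frac{190}{39}\right) 15 = \frac{2345}{39} \cdot 15 = \frac{11725}{13}$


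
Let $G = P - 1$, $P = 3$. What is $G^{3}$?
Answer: $8$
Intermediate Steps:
$G = 2$ ($G = 3 - 1 = 2$)
$G^{3} = 2^{3} = 8$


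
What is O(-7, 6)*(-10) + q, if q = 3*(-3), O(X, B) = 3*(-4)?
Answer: 111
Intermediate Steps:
O(X, B) = -12
q = -9
O(-7, 6)*(-10) + q = -12*(-10) - 9 = 120 - 9 = 111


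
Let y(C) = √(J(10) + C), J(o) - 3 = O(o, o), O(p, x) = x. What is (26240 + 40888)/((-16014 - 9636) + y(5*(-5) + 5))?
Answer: -1721833200/657922507 - 67128*I*√7/657922507 ≈ -2.6171 - 0.00026995*I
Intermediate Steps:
J(o) = 3 + o
y(C) = √(13 + C) (y(C) = √((3 + 10) + C) = √(13 + C))
(26240 + 40888)/((-16014 - 9636) + y(5*(-5) + 5)) = (26240 + 40888)/((-16014 - 9636) + √(13 + (5*(-5) + 5))) = 67128/(-25650 + √(13 + (-25 + 5))) = 67128/(-25650 + √(13 - 20)) = 67128/(-25650 + √(-7)) = 67128/(-25650 + I*√7)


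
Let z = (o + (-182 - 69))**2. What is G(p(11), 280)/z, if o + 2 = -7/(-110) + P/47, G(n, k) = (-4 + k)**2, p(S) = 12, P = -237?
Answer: 2036100686400/1778891730001 ≈ 1.1446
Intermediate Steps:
o = -36081/5170 (o = -2 + (-7/(-110) - 237/47) = -2 + (-7*(-1/110) - 237*1/47) = -2 + (7/110 - 237/47) = -2 - 25741/5170 = -36081/5170 ≈ -6.9789)
z = 1778891730001/26728900 (z = (-36081/5170 + (-182 - 69))**2 = (-36081/5170 - 251)**2 = (-1333751/5170)**2 = 1778891730001/26728900 ≈ 66553.)
G(p(11), 280)/z = (-4 + 280)**2/(1778891730001/26728900) = 276**2*(26728900/1778891730001) = 76176*(26728900/1778891730001) = 2036100686400/1778891730001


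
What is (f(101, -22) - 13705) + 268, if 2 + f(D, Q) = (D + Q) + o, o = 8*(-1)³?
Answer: -13368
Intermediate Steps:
o = -8 (o = 8*(-1) = -8)
f(D, Q) = -10 + D + Q (f(D, Q) = -2 + ((D + Q) - 8) = -2 + (-8 + D + Q) = -10 + D + Q)
(f(101, -22) - 13705) + 268 = ((-10 + 101 - 22) - 13705) + 268 = (69 - 13705) + 268 = -13636 + 268 = -13368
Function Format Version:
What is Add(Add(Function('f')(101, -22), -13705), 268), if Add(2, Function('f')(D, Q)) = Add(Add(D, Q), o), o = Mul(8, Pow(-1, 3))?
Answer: -13368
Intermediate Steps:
o = -8 (o = Mul(8, -1) = -8)
Function('f')(D, Q) = Add(-10, D, Q) (Function('f')(D, Q) = Add(-2, Add(Add(D, Q), -8)) = Add(-2, Add(-8, D, Q)) = Add(-10, D, Q))
Add(Add(Function('f')(101, -22), -13705), 268) = Add(Add(Add(-10, 101, -22), -13705), 268) = Add(Add(69, -13705), 268) = Add(-13636, 268) = -13368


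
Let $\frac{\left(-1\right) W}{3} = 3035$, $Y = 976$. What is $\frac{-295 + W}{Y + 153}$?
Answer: $- \frac{9400}{1129} \approx -8.326$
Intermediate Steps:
$W = -9105$ ($W = \left(-3\right) 3035 = -9105$)
$\frac{-295 + W}{Y + 153} = \frac{-295 - 9105}{976 + 153} = - \frac{9400}{1129}$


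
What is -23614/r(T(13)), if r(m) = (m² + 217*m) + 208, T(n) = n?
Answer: -11807/1599 ≈ -7.3840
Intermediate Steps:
r(m) = 208 + m² + 217*m
-23614/r(T(13)) = -23614/(208 + 13² + 217*13) = -23614/(208 + 169 + 2821) = -23614/3198 = -23614*1/3198 = -11807/1599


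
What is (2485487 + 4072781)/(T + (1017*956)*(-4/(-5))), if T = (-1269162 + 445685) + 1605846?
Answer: 32791340/7800853 ≈ 4.2036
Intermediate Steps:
T = 782369 (T = -823477 + 1605846 = 782369)
(2485487 + 4072781)/(T + (1017*956)*(-4/(-5))) = (2485487 + 4072781)/(782369 + (1017*956)*(-4/(-5))) = 6558268/(782369 + 972252*(-4*(-1/5))) = 6558268/(782369 + 972252*(4/5)) = 6558268/(782369 + 3889008/5) = 6558268/(7800853/5) = 6558268*(5/7800853) = 32791340/7800853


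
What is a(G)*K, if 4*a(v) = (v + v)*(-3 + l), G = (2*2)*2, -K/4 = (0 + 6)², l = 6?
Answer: -1728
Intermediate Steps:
K = -144 (K = -4*(0 + 6)² = -4*6² = -4*36 = -144)
G = 8 (G = 4*2 = 8)
a(v) = 3*v/2 (a(v) = ((v + v)*(-3 + 6))/4 = ((2*v)*3)/4 = (6*v)/4 = 3*v/2)
a(G)*K = ((3/2)*8)*(-144) = 12*(-144) = -1728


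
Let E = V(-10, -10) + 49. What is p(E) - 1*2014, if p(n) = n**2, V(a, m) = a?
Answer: -493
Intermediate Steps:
E = 39 (E = -10 + 49 = 39)
p(E) - 1*2014 = 39**2 - 1*2014 = 1521 - 2014 = -493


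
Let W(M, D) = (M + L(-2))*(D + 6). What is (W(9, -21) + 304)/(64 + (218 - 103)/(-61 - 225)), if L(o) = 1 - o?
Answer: 35464/18189 ≈ 1.9497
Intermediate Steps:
W(M, D) = (3 + M)*(6 + D) (W(M, D) = (M + (1 - 1*(-2)))*(D + 6) = (M + (1 + 2))*(6 + D) = (M + 3)*(6 + D) = (3 + M)*(6 + D))
(W(9, -21) + 304)/(64 + (218 - 103)/(-61 - 225)) = ((18 + 3*(-21) + 6*9 - 21*9) + 304)/(64 + (218 - 103)/(-61 - 225)) = ((18 - 63 + 54 - 189) + 304)/(64 + 115/(-286)) = (-180 + 304)/(64 + 115*(-1/286)) = 124/(64 - 115/286) = 124/(18189/286) = 124*(286/18189) = 35464/18189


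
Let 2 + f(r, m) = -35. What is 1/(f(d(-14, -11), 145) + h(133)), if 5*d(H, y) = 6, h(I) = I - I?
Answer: -1/37 ≈ -0.027027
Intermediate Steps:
h(I) = 0
d(H, y) = 6/5 (d(H, y) = (1/5)*6 = 6/5)
f(r, m) = -37 (f(r, m) = -2 - 35 = -37)
1/(f(d(-14, -11), 145) + h(133)) = 1/(-37 + 0) = 1/(-37) = -1/37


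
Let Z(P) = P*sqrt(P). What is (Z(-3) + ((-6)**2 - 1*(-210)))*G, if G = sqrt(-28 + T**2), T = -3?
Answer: 3*sqrt(57) + 246*I*sqrt(19) ≈ 22.65 + 1072.3*I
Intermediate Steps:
Z(P) = P**(3/2)
G = I*sqrt(19) (G = sqrt(-28 + (-3)**2) = sqrt(-28 + 9) = sqrt(-19) = I*sqrt(19) ≈ 4.3589*I)
(Z(-3) + ((-6)**2 - 1*(-210)))*G = ((-3)**(3/2) + ((-6)**2 - 1*(-210)))*(I*sqrt(19)) = (-3*I*sqrt(3) + (36 + 210))*(I*sqrt(19)) = (-3*I*sqrt(3) + 246)*(I*sqrt(19)) = (246 - 3*I*sqrt(3))*(I*sqrt(19)) = I*sqrt(19)*(246 - 3*I*sqrt(3))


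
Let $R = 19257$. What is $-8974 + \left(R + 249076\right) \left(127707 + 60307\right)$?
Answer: $50450351688$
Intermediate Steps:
$-8974 + \left(R + 249076\right) \left(127707 + 60307\right) = -8974 + \left(19257 + 249076\right) \left(127707 + 60307\right) = -8974 + 268333 \cdot 188014 = -8974 + 50450360662 = 50450351688$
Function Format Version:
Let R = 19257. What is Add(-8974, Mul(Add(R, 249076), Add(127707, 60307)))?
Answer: 50450351688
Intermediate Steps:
Add(-8974, Mul(Add(R, 249076), Add(127707, 60307))) = Add(-8974, Mul(Add(19257, 249076), Add(127707, 60307))) = Add(-8974, Mul(268333, 188014)) = Add(-8974, 50450360662) = 50450351688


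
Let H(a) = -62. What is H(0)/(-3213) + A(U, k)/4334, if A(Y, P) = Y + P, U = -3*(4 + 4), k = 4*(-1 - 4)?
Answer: 5788/632961 ≈ 0.0091443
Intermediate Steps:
k = -20 (k = 4*(-5) = -20)
U = -24 (U = -3*8 = -24)
A(Y, P) = P + Y
H(0)/(-3213) + A(U, k)/4334 = -62/(-3213) + (-20 - 24)/4334 = -62*(-1/3213) - 44*1/4334 = 62/3213 - 2/197 = 5788/632961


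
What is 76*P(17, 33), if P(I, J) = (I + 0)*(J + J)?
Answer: 85272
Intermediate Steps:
P(I, J) = 2*I*J (P(I, J) = I*(2*J) = 2*I*J)
76*P(17, 33) = 76*(2*17*33) = 76*1122 = 85272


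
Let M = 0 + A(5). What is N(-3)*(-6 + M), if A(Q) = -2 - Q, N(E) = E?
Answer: 39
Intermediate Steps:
M = -7 (M = 0 + (-2 - 1*5) = 0 + (-2 - 5) = 0 - 7 = -7)
N(-3)*(-6 + M) = -3*(-6 - 7) = -3*(-13) = 39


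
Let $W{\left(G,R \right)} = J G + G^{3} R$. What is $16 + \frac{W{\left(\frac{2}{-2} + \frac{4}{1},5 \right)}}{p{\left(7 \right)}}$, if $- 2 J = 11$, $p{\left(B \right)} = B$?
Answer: $\frac{461}{14} \approx 32.929$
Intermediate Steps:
$J = - \frac{11}{2}$ ($J = \left(- \frac{1}{2}\right) 11 = - \frac{11}{2} \approx -5.5$)
$W{\left(G,R \right)} = - \frac{11 G}{2} + R G^{3}$ ($W{\left(G,R \right)} = - \frac{11 G}{2} + G^{3} R = - \frac{11 G}{2} + R G^{3}$)
$16 + \frac{W{\left(\frac{2}{-2} + \frac{4}{1},5 \right)}}{p{\left(7 \right)}} = 16 + \frac{\left(\frac{2}{-2} + \frac{4}{1}\right) \left(- \frac{11}{2} + 5 \left(\frac{2}{-2} + \frac{4}{1}\right)^{2}\right)}{7} = 16 + \frac{\left(2 \left(- \frac{1}{2}\right) + 4 \cdot 1\right) \left(- \frac{11}{2} + 5 \left(2 \left(- \frac{1}{2}\right) + 4 \cdot 1\right)^{2}\right)}{7} = 16 + \frac{\left(-1 + 4\right) \left(- \frac{11}{2} + 5 \left(-1 + 4\right)^{2}\right)}{7} = 16 + \frac{3 \left(- \frac{11}{2} + 5 \cdot 3^{2}\right)}{7} = 16 + \frac{3 \left(- \frac{11}{2} + 5 \cdot 9\right)}{7} = 16 + \frac{3 \left(- \frac{11}{2} + 45\right)}{7} = 16 + \frac{3 \cdot \frac{79}{2}}{7} = 16 + \frac{1}{7} \cdot \frac{237}{2} = 16 + \frac{237}{14} = \frac{461}{14}$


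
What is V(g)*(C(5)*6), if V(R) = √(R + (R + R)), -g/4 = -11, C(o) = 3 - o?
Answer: -24*√33 ≈ -137.87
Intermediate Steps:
g = 44 (g = -4*(-11) = 44)
V(R) = √3*√R (V(R) = √(R + 2*R) = √(3*R) = √3*√R)
V(g)*(C(5)*6) = (√3*√44)*((3 - 1*5)*6) = (√3*(2*√11))*((3 - 5)*6) = (2*√33)*(-2*6) = (2*√33)*(-12) = -24*√33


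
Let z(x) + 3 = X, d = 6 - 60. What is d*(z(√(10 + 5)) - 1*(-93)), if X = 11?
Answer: -5454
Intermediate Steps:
d = -54
z(x) = 8 (z(x) = -3 + 11 = 8)
d*(z(√(10 + 5)) - 1*(-93)) = -54*(8 - 1*(-93)) = -54*(8 + 93) = -54*101 = -5454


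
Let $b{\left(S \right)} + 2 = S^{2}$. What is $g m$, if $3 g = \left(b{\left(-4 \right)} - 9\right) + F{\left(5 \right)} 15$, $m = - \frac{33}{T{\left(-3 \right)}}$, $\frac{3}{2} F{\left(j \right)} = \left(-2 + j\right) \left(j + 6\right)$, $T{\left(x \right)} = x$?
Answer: $\frac{3685}{3} \approx 1228.3$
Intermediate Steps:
$b{\left(S \right)} = -2 + S^{2}$
$F{\left(j \right)} = \frac{2 \left(-2 + j\right) \left(6 + j\right)}{3}$ ($F{\left(j \right)} = \frac{2 \left(-2 + j\right) \left(j + 6\right)}{3} = \frac{2 \left(-2 + j\right) \left(6 + j\right)}{3}$)
$m = 11$ ($m = - \frac{33}{-3} = \left(-33\right) \left(- \frac{1}{3}\right) = 11$)
$g = \frac{335}{3}$ ($g = \frac{\left(\left(-2 + \left(-4\right)^{2}\right) - 9\right) + \left(-8 + \frac{2 \cdot 5^{2}}{3} + \frac{8}{3} \cdot 5\right) 15}{3} = \frac{\left(\left(-2 + 16\right) - 9\right) + \left(-8 + \frac{2}{3} \cdot 25 + \frac{40}{3}\right) 15}{3} = \frac{\left(14 - 9\right) + \left(-8 + \frac{50}{3} + \frac{40}{3}\right) 15}{3} = \frac{5 + 22 \cdot 15}{3} = \frac{5 + 330}{3} = \frac{1}{3} \cdot 335 = \frac{335}{3} \approx 111.67$)
$g m = \frac{335}{3} \cdot 11 = \frac{3685}{3}$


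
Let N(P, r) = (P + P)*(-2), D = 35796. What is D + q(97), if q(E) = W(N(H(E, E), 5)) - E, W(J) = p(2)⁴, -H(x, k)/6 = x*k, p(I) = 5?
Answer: 36324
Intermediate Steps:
H(x, k) = -6*k*x (H(x, k) = -6*x*k = -6*k*x)
N(P, r) = -4*P (N(P, r) = (2*P)*(-2) = -4*P)
W(J) = 625 (W(J) = 5⁴ = 625)
q(E) = 625 - E
D + q(97) = 35796 + (625 - 1*97) = 35796 + (625 - 97) = 35796 + 528 = 36324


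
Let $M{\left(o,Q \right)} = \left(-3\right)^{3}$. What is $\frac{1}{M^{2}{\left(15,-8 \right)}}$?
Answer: $\frac{1}{729} \approx 0.0013717$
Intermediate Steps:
$M{\left(o,Q \right)} = -27$
$\frac{1}{M^{2}{\left(15,-8 \right)}} = \frac{1}{\left(-27\right)^{2}} = \frac{1}{729}$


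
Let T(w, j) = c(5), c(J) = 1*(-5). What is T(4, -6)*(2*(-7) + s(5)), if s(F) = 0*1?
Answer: 70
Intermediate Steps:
c(J) = -5
T(w, j) = -5
s(F) = 0
T(4, -6)*(2*(-7) + s(5)) = -5*(2*(-7) + 0) = -5*(-14 + 0) = -5*(-14) = 70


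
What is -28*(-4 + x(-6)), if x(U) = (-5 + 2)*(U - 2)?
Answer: -560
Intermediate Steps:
x(U) = 6 - 3*U (x(U) = -3*(-2 + U) = 6 - 3*U)
-28*(-4 + x(-6)) = -28*(-4 + (6 - 3*(-6))) = -28*(-4 + (6 + 18)) = -28*(-4 + 24) = -28*20 = -560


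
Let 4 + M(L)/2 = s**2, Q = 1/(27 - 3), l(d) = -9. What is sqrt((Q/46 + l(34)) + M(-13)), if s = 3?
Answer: sqrt(76245)/276 ≈ 1.0005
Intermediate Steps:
Q = 1/24 ≈ 0.041667
M(L) = 10 (M(L) = -8 + 2*3**2 = -8 + 2*9 = -8 + 18 = 10)
sqrt((Q/46 + l(34)) + M(-13)) = sqrt(((1/24)/46 - 9) + 10) = sqrt(((1/24)*(1/46) - 9) + 10) = sqrt((1/1104 - 9) + 10) = sqrt(-9935/1104 + 10) = sqrt(1105/1104) = sqrt(76245)/276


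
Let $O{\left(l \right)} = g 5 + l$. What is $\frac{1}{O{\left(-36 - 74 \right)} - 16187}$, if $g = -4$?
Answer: $- \frac{1}{16317} \approx -6.1286 \cdot 10^{-5}$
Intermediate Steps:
$O{\left(l \right)} = -20 + l$ ($O{\left(l \right)} = \left(-4\right) 5 + l = -20 + l$)
$\frac{1}{O{\left(-36 - 74 \right)} - 16187} = \frac{1}{\left(-20 - 110\right) - 16187} = \frac{1}{-130 - 16187} = \frac{1}{-16317} = - \frac{1}{16317}$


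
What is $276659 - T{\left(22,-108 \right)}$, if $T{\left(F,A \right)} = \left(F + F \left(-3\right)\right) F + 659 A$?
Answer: $348799$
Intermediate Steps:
$T{\left(F,A \right)} = - 2 F^{2} + 659 A$ ($T{\left(F,A \right)} = \left(F - 3 F\right) F + 659 A = - 2 F F + 659 A = - 2 F^{2} + 659 A$)
$276659 - T{\left(22,-108 \right)} = 276659 - \left(- 2 \cdot 22^{2} + 659 \left(-108\right)\right) = 276659 - \left(\left(-2\right) 484 - 71172\right) = 276659 - \left(-968 - 71172\right) = 276659 - -72140 = 276659 + 72140 = 348799$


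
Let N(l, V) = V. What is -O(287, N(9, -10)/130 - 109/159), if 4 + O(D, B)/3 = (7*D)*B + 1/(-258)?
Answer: 273003561/59254 ≈ 4607.3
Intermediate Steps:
O(D, B) = -1033/86 + 21*B*D (O(D, B) = -12 + 3*((7*D)*B + 1/(-258)) = -12 + 3*(7*B*D - 1/258) = -12 + 3*(-1/258 + 7*B*D) = -12 + (-1/86 + 21*B*D) = -1033/86 + 21*B*D)
-O(287, N(9, -10)/130 - 109/159) = -(-1033/86 + 21*(-10/130 - 109/159)*287) = -(-1033/86 + 21*(-10*1/130 - 109*1/159)*287) = -(-1033/86 + 21*(-1/13 - 109/159)*287) = -(-1033/86 + 21*(-1576/2067)*287) = -(-1033/86 - 3166184/689) = -1*(-273003561/59254) = 273003561/59254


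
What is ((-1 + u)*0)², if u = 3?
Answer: 0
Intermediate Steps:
((-1 + u)*0)² = ((-1 + 3)*0)² = (2*0)² = 0² = 0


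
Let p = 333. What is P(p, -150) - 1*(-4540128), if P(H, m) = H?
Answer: 4540461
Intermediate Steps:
P(p, -150) - 1*(-4540128) = 333 - 1*(-4540128) = 333 + 4540128 = 4540461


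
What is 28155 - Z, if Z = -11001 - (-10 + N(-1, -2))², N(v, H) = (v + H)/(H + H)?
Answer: 627865/16 ≈ 39242.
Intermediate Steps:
N(v, H) = (H + v)/(2*H) (N(v, H) = (H + v)/((2*H)) = (H + v)*(1/(2*H)) = (H + v)/(2*H))
Z = -177385/16 (Z = -11001 - (-10 + (½)*(-2 - 1)/(-2))² = -11001 - (-10 + (½)*(-½)*(-3))² = -11001 - (-10 + ¾)² = -11001 - (-37/4)² = -11001 - 1*1369/16 = -11001 - 1369/16 = -177385/16 ≈ -11087.)
28155 - Z = 28155 - 1*(-177385/16) = 28155 + 177385/16 = 627865/16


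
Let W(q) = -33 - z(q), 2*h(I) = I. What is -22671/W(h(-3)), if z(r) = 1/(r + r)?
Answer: 68013/98 ≈ 694.01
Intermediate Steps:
h(I) = I/2
z(r) = 1/(2*r)
W(q) = -33 - 1/(2*q)
-22671/W(h(-3)) = -22671/(-33 - 1/(2*((½)*(-3)))) = -22671/(-33 - 1/(2*(-3/2))) = -22671/(-33 - ½*(-⅔)) = -22671/(-33 + ⅓) = -22671/(-98/3) = -22671*(-3/98) = 68013/98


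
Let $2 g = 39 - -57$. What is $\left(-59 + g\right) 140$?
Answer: $-1540$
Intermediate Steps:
$g = 48$ ($g = \frac{39 - -57}{2} = \frac{39 + 57}{2} = \frac{1}{2} \cdot 96 = 48$)
$\left(-59 + g\right) 140 = \left(-59 + 48\right) 140 = \left(-11\right) 140 = -1540$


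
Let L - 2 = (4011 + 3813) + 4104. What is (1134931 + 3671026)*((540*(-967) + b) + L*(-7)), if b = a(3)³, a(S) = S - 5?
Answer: -2910958542986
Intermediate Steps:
a(S) = -5 + S
L = 11930 (L = 2 + ((4011 + 3813) + 4104) = 2 + (7824 + 4104) = 2 + 11928 = 11930)
b = -8 (b = (-5 + 3)³ = (-2)³ = -8)
(1134931 + 3671026)*((540*(-967) + b) + L*(-7)) = (1134931 + 3671026)*((540*(-967) - 8) + 11930*(-7)) = 4805957*((-522180 - 8) - 83510) = 4805957*(-522188 - 83510) = 4805957*(-605698) = -2910958542986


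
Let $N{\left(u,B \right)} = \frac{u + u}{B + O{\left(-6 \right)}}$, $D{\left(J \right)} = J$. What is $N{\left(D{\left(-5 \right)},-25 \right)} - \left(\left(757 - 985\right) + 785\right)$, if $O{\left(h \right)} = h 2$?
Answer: $- \frac{20599}{37} \approx -556.73$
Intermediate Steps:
$O{\left(h \right)} = 2 h$
$N{\left(u,B \right)} = \frac{2 u}{-12 + B}$ ($N{\left(u,B \right)} = \frac{u + u}{B + 2 \left(-6\right)} = \frac{2 u}{B - 12} = \frac{2 u}{-12 + B}$)
$N{\left(D{\left(-5 \right)},-25 \right)} - \left(\left(757 - 985\right) + 785\right) = 2 \left(-5\right) \frac{1}{-12 - 25} - \left(\left(757 - 985\right) + 785\right) = 2 \left(-5\right) \frac{1}{-37} - \left(-228 + 785\right) = 2 \left(-5\right) \left(- \frac{1}{37}\right) - 557 = \frac{10}{37} - 557 = - \frac{20599}{37}$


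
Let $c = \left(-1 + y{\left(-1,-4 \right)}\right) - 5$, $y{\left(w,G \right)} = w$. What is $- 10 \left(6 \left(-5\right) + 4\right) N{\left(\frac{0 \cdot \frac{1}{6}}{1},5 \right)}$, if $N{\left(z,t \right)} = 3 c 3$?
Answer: $-16380$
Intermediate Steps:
$c = -7$ ($c = \left(-1 - 1\right) - 5 = -2 - 5 = -7$)
$N{\left(z,t \right)} = -63$ ($N{\left(z,t \right)} = 3 \left(-7\right) 3 = \left(-21\right) 3 = -63$)
$- 10 \left(6 \left(-5\right) + 4\right) N{\left(\frac{0 \cdot \frac{1}{6}}{1},5 \right)} = - 10 \left(6 \left(-5\right) + 4\right) \left(-63\right) = - 10 \left(-30 + 4\right) \left(-63\right) = \left(-10\right) \left(-26\right) \left(-63\right) = 260 \left(-63\right) = -16380$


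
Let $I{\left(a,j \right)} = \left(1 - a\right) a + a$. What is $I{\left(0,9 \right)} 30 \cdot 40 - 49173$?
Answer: $-49173$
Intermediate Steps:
$I{\left(a,j \right)} = a + a \left(1 - a\right)$ ($I{\left(a,j \right)} = a \left(1 - a\right) + a = a + a \left(1 - a\right)$)
$I{\left(0,9 \right)} 30 \cdot 40 - 49173 = 0 \left(2 - 0\right) 30 \cdot 40 - 49173 = 0 \left(2 + 0\right) 30 \cdot 40 - 49173 = 0 \cdot 2 \cdot 30 \cdot 40 - 49173 = 0 \cdot 30 \cdot 40 - 49173 = 0 \cdot 40 - 49173 = 0 - 49173 = -49173$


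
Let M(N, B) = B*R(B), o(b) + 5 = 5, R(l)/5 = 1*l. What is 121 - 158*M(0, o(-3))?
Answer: 121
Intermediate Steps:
R(l) = 5*l (R(l) = 5*(1*l) = 5*l)
o(b) = 0 (o(b) = -5 + 5 = 0)
M(N, B) = 5*B**2 (M(N, B) = B*(5*B) = 5*B**2)
121 - 158*M(0, o(-3)) = 121 - 790*0**2 = 121 - 790*0 = 121 - 158*0 = 121 + 0 = 121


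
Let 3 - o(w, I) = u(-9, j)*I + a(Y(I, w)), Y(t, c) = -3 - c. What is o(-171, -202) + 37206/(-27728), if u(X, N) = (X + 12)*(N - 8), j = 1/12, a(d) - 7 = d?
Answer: -68915751/13864 ≈ -4970.8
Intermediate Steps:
a(d) = 7 + d
j = 1/12 ≈ 0.083333
u(X, N) = (-8 + N)*(12 + X) (u(X, N) = (12 + X)*(-8 + N) = (-8 + N)*(12 + X))
o(w, I) = -1 + w + 95*I/4 (o(w, I) = 3 - ((-96 - 8*(-9) + 12*(1/12) + (1/12)*(-9))*I + (7 + (-3 - w))) = 3 - ((-96 + 72 + 1 - ¾)*I + (4 - w)) = 3 - (-95*I/4 + (4 - w)) = 3 - (4 - w - 95*I/4) = 3 + (-4 + w + 95*I/4) = -1 + w + 95*I/4)
o(-171, -202) + 37206/(-27728) = (-1 - 171 + (95/4)*(-202)) + 37206/(-27728) = (-1 - 171 - 9595/2) + 37206*(-1/27728) = -9939/2 - 18603/13864 = -68915751/13864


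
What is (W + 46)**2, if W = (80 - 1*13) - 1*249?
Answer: 18496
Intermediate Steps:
W = -182 (W = (80 - 13) - 249 = 67 - 249 = -182)
(W + 46)**2 = (-182 + 46)**2 = (-136)**2 = 18496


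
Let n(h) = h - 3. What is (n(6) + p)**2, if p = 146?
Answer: 22201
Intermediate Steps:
n(h) = -3 + h
(n(6) + p)**2 = ((-3 + 6) + 146)**2 = (3 + 146)**2 = 149**2 = 22201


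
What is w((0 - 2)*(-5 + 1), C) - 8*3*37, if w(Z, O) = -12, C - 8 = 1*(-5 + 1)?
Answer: -900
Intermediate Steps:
C = 4 (C = 8 + 1*(-5 + 1) = 8 + 1*(-4) = 8 - 4 = 4)
w((0 - 2)*(-5 + 1), C) - 8*3*37 = -12 - 8*3*37 = -12 - 24*37 = -12 - 888 = -900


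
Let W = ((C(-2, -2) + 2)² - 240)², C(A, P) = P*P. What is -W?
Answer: -41616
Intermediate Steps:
C(A, P) = P²
W = 41616 (W = (((-2)² + 2)² - 240)² = ((4 + 2)² - 240)² = (6² - 240)² = (36 - 240)² = (-204)² = 41616)
-W = -1*41616 = -41616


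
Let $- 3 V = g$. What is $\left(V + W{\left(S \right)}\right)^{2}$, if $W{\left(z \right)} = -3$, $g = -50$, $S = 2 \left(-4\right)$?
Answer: $\frac{1681}{9} \approx 186.78$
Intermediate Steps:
$S = -8$
$V = \frac{50}{3}$ ($V = \left(- \frac{1}{3}\right) \left(-50\right) = \frac{50}{3} \approx 16.667$)
$\left(V + W{\left(S \right)}\right)^{2} = \left(\frac{50}{3} - 3\right)^{2} = \left(\frac{41}{3}\right)^{2} = \frac{1681}{9}$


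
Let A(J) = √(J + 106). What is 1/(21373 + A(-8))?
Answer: 21373/456805031 - 7*√2/456805031 ≈ 4.6766e-5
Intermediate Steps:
A(J) = √(106 + J)
1/(21373 + A(-8)) = 1/(21373 + √(106 - 8)) = 1/(21373 + √98) = 1/(21373 + 7*√2)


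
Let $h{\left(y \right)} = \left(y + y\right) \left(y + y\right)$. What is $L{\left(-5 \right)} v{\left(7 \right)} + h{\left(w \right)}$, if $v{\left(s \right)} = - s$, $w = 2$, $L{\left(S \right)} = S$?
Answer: $51$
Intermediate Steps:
$h{\left(y \right)} = 4 y^{2}$ ($h{\left(y \right)} = 2 y 2 y = 4 y^{2}$)
$L{\left(-5 \right)} v{\left(7 \right)} + h{\left(w \right)} = - 5 \left(\left(-1\right) 7\right) + 4 \cdot 2^{2} = \left(-5\right) \left(-7\right) + 4 \cdot 4 = 35 + 16 = 51$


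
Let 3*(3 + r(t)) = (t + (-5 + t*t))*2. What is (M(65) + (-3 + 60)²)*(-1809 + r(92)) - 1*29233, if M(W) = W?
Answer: 38573425/3 ≈ 1.2858e+7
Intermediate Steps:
r(t) = -19/3 + 2*t/3 + 2*t²/3 (r(t) = -3 + ((t + (-5 + t*t))*2)/3 = -3 + ((t + (-5 + t²))*2)/3 = -3 + ((-5 + t + t²)*2)/3 = -3 + (-10 + 2*t + 2*t²)/3 = -3 + (-10/3 + 2*t/3 + 2*t²/3) = -19/3 + 2*t/3 + 2*t²/3)
(M(65) + (-3 + 60)²)*(-1809 + r(92)) - 1*29233 = (65 + (-3 + 60)²)*(-1809 + (-19/3 + (⅔)*92 + (⅔)*92²)) - 1*29233 = (65 + 57²)*(-1809 + (-19/3 + 184/3 + (⅔)*8464)) - 29233 = (65 + 3249)*(-1809 + (-19/3 + 184/3 + 16928/3)) - 29233 = 3314*(-1809 + 17093/3) - 29233 = 3314*(11666/3) - 29233 = 38661124/3 - 29233 = 38573425/3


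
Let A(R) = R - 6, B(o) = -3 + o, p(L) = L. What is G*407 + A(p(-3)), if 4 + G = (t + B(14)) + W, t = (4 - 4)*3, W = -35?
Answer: -11405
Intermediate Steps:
t = 0 (t = 0*3 = 0)
A(R) = -6 + R
G = -28 (G = -4 + ((0 + (-3 + 14)) - 35) = -4 + ((0 + 11) - 35) = -4 + (11 - 35) = -4 - 24 = -28)
G*407 + A(p(-3)) = -28*407 + (-6 - 3) = -11396 - 9 = -11405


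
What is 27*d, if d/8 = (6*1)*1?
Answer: 1296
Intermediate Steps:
d = 48 (d = 8*((6*1)*1) = 8*(6*1) = 8*6 = 48)
27*d = 27*48 = 1296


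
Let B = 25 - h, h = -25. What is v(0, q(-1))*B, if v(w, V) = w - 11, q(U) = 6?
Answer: -550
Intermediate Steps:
v(w, V) = -11 + w
B = 50 (B = 25 - 1*(-25) = 25 + 25 = 50)
v(0, q(-1))*B = (-11 + 0)*50 = -11*50 = -550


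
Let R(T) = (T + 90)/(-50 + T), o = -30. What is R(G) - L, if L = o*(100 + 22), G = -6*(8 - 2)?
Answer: 157353/43 ≈ 3659.4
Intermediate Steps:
G = -36 (G = -6*6 = -36)
R(T) = (90 + T)/(-50 + T)
L = -3660 (L = -30*(100 + 22) = -30*122 = -3660)
R(G) - L = (90 - 36)/(-50 - 36) - 1*(-3660) = 54/(-86) + 3660 = -1/86*54 + 3660 = -27/43 + 3660 = 157353/43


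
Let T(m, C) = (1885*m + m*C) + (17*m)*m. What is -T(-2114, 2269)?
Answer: -67191376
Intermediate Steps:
T(m, C) = 17*m² + 1885*m + C*m (T(m, C) = (1885*m + C*m) + 17*m² = 17*m² + 1885*m + C*m)
-T(-2114, 2269) = -(-2114)*(1885 + 2269 + 17*(-2114)) = -(-2114)*(1885 + 2269 - 35938) = -(-2114)*(-31784) = -1*67191376 = -67191376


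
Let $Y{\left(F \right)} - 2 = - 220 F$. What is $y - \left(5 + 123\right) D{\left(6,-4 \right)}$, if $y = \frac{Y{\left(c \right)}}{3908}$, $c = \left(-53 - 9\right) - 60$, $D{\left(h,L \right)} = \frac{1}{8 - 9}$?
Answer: $\frac{263533}{1954} \approx 134.87$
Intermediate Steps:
$D{\left(h,L \right)} = -1$ ($D{\left(h,L \right)} = \frac{1}{-1} = -1$)
$c = -122$ ($c = -62 - 60 = -122$)
$Y{\left(F \right)} = 2 - 220 F$
$y = \frac{13421}{1954}$ ($y = \frac{2 - -26840}{3908} = \left(2 + 26840\right) \frac{1}{3908} = 26842 \cdot \frac{1}{3908} = \frac{13421}{1954} \approx 6.8685$)
$y - \left(5 + 123\right) D{\left(6,-4 \right)} = \frac{13421}{1954} - \left(5 + 123\right) \left(-1\right) = \frac{13421}{1954} - 128 \left(-1\right) = \frac{13421}{1954} - -128 = \frac{13421}{1954} + 128 = \frac{263533}{1954}$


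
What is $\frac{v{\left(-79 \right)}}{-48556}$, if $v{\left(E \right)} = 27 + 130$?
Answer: $- \frac{157}{48556} \approx -0.0032334$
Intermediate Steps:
$v{\left(E \right)} = 157$
$\frac{v{\left(-79 \right)}}{-48556} = \frac{157}{-48556} = 157 \left(- \frac{1}{48556}\right) = - \frac{157}{48556}$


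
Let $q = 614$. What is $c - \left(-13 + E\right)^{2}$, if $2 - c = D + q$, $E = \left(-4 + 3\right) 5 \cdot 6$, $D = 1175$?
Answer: $-3636$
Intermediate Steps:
$E = -30$ ($E = \left(-1\right) 5 \cdot 6 = \left(-5\right) 6 = -30$)
$c = -1787$ ($c = 2 - \left(1175 + 614\right) = 2 - 1789 = -1787$)
$c - \left(-13 + E\right)^{2} = -1787 - \left(-13 - 30\right)^{2} = -1787 - \left(-43\right)^{2} = -1787 - 1849 = -3636$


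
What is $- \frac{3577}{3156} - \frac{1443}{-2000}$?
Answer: $- \frac{649973}{1578000} \approx -0.4119$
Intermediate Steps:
$- \frac{3577}{3156} - \frac{1443}{-2000} = \left(-3577\right) \frac{1}{3156} - - \frac{1443}{2000} = - \frac{3577}{3156} + \frac{1443}{2000} = - \frac{649973}{1578000}$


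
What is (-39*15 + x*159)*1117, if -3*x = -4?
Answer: -416641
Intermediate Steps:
x = 4/3 (x = -⅓*(-4) = 4/3 ≈ 1.3333)
(-39*15 + x*159)*1117 = (-39*15 + (4/3)*159)*1117 = (-585 + 212)*1117 = -373*1117 = -416641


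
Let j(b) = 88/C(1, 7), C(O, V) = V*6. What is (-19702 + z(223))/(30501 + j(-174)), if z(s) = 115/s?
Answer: -92262051/142845995 ≈ -0.64588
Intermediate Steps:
C(O, V) = 6*V
j(b) = 44/21 (j(b) = 88/((6*7)) = 88/42 = 88*(1/42) = 44/21)
(-19702 + z(223))/(30501 + j(-174)) = (-19702 + 115/223)/(30501 + 44/21) = (-19702 + 115*(1/223))/(640565/21) = (-19702 + 115/223)*(21/640565) = -4393431/223*21/640565 = -92262051/142845995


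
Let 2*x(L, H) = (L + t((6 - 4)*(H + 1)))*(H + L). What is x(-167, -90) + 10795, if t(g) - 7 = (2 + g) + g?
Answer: 76844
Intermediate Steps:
t(g) = 9 + 2*g (t(g) = 7 + ((2 + g) + g) = 7 + (2 + 2*g) = 9 + 2*g)
x(L, H) = (H + L)*(13 + L + 4*H)/2 (x(L, H) = ((L + (9 + 2*((6 - 4)*(H + 1))))*(H + L))/2 = ((L + (9 + 2*(2*(1 + H))))*(H + L))/2 = ((L + (9 + 2*(2 + 2*H)))*(H + L))/2 = ((L + (9 + (4 + 4*H)))*(H + L))/2 = ((L + (13 + 4*H))*(H + L))/2 = ((13 + L + 4*H)*(H + L))/2 = ((H + L)*(13 + L + 4*H))/2 = (H + L)*(13 + L + 4*H)/2)
x(-167, -90) + 10795 = ((1/2)*(-167)**2 + (1/2)*(-90)*(-167) + (1/2)*(-90)*(13 + 4*(-90)) + (1/2)*(-167)*(13 + 4*(-90))) + 10795 = ((1/2)*27889 + 7515 + (1/2)*(-90)*(13 - 360) + (1/2)*(-167)*(13 - 360)) + 10795 = (27889/2 + 7515 + (1/2)*(-90)*(-347) + (1/2)*(-167)*(-347)) + 10795 = (27889/2 + 7515 + 15615 + 57949/2) + 10795 = 66049 + 10795 = 76844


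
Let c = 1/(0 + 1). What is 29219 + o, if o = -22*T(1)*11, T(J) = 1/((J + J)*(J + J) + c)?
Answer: 145853/5 ≈ 29171.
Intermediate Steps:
c = 1 (c = 1/1 = 1)
T(J) = 1/(1 + 4*J**2) (T(J) = 1/((J + J)*(J + J) + 1) = 1/((2*J)*(2*J) + 1) = 1/(4*J**2 + 1) = 1/(1 + 4*J**2))
o = -242/5 (o = -22/(1 + 4*1**2)*11 = -22/(1 + 4*1)*11 = -22/(1 + 4)*11 = -22/5*11 = -242/5 ≈ -48.400)
29219 + o = 29219 - 242/5 = 145853/5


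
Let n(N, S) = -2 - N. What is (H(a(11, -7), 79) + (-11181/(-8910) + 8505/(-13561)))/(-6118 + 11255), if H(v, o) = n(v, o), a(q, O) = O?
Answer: 226662847/206898685290 ≈ 0.0010955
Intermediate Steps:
H(v, o) = -2 - v
(H(a(11, -7), 79) + (-11181/(-8910) + 8505/(-13561)))/(-6118 + 11255) = ((-2 - 1*(-7)) + (-11181/(-8910) + 8505/(-13561)))/(-6118 + 11255) = ((-2 + 7) + (-11181*(-1/8910) + 8505*(-1/13561)))/5137 = (5 + (3727/2970 - 8505/13561))*(1/5137) = (5 + 25281997/40276170)*(1/5137) = (226662847/40276170)*(1/5137) = 226662847/206898685290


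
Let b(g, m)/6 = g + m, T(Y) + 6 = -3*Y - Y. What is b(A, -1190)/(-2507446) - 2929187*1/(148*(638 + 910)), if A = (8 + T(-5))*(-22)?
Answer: -3671238552913/287232954192 ≈ -12.781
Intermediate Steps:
T(Y) = -6 - 4*Y (T(Y) = -6 + (-3*Y - Y) = -6 - 4*Y)
A = -484 (A = (8 + (-6 - 4*(-5)))*(-22) = (8 + (-6 + 20))*(-22) = (8 + 14)*(-22) = 22*(-22) = -484)
b(g, m) = 6*g + 6*m (b(g, m) = 6*(g + m) = 6*g + 6*m)
b(A, -1190)/(-2507446) - 2929187*1/(148*(638 + 910)) = (6*(-484) + 6*(-1190))/(-2507446) - 2929187*1/(148*(638 + 910)) = (-2904 - 7140)*(-1/2507446) - 2929187/(1548*148) = -10044*(-1/2507446) - 2929187/229104 = 5022/1253723 - 2929187*1/229104 = 5022/1253723 - 2929187/229104 = -3671238552913/287232954192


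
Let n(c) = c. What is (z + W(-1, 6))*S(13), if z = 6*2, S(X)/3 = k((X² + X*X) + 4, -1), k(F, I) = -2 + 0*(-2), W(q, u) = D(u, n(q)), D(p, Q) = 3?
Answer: -90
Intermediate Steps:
W(q, u) = 3
k(F, I) = -2 (k(F, I) = -2 + 0 = -2)
S(X) = -6 (S(X) = 3*(-2) = -6)
z = 12
(z + W(-1, 6))*S(13) = (12 + 3)*(-6) = 15*(-6) = -90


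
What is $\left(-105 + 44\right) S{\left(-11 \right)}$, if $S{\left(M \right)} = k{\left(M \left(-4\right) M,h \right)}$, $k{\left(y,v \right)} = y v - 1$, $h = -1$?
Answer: $-29463$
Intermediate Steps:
$k{\left(y,v \right)} = -1 + v y$ ($k{\left(y,v \right)} = v y - 1 = -1 + v y$)
$S{\left(M \right)} = -1 + 4 M^{2}$ ($S{\left(M \right)} = -1 - M \left(-4\right) M = -1 - - 4 M M = -1 - - 4 M^{2} = -1 + 4 M^{2}$)
$\left(-105 + 44\right) S{\left(-11 \right)} = \left(-105 + 44\right) \left(-1 + 4 \left(-11\right)^{2}\right) = - 61 \left(-1 + 4 \cdot 121\right) = - 61 \left(-1 + 484\right) = \left(-61\right) 483 = -29463$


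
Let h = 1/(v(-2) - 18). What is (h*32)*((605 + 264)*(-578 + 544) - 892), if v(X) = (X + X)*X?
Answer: 487008/5 ≈ 97402.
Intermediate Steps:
v(X) = 2*X**2 (v(X) = (2*X)*X = 2*X**2)
h = -1/10 (h = 1/(2*(-2)**2 - 18) = 1/(2*4 - 18) = 1/(8 - 18) = 1/(-10) = -1/10 ≈ -0.10000)
(h*32)*((605 + 264)*(-578 + 544) - 892) = (-1/10*32)*((605 + 264)*(-578 + 544) - 892) = -16*(869*(-34) - 892)/5 = -16*(-29546 - 892)/5 = -16/5*(-30438) = 487008/5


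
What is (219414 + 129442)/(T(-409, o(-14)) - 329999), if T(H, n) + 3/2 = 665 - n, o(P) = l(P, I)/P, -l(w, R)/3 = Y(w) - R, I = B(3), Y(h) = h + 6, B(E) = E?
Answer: -610498/576333 ≈ -1.0593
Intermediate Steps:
Y(h) = 6 + h
I = 3
l(w, R) = -18 - 3*w + 3*R (l(w, R) = -3*((6 + w) - R) = -3*(6 + w - R) = -18 - 3*w + 3*R)
o(P) = (-9 - 3*P)/P (o(P) = (-18 - 3*P + 3*3)/P = (-18 - 3*P + 9)/P = (-9 - 3*P)/P)
T(H, n) = 1327/2 - n (T(H, n) = -3/2 + (665 - n) = 1327/2 - n)
(219414 + 129442)/(T(-409, o(-14)) - 329999) = (219414 + 129442)/((1327/2 - (-3 - 9/(-14))) - 329999) = 348856/((1327/2 - (-3 - 9*(-1/14))) - 329999) = 348856/((1327/2 - (-3 + 9/14)) - 329999) = 348856/((1327/2 - 1*(-33/14)) - 329999) = 348856/((1327/2 + 33/14) - 329999) = 348856/(4661/7 - 329999) = 348856/(-2305332/7) = 348856*(-7/2305332) = -610498/576333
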